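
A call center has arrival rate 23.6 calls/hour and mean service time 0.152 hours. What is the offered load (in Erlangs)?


Offered load a = lambda * E[S] = 23.6 * 0.152 = 3.59 Erlangs

3.59 Erlangs


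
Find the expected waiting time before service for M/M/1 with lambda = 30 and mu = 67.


rho = 30/67; Wq = rho/(mu - lambda) = 0.0121 hours

0.0121 hours


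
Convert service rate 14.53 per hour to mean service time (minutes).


Mean service time = 60/mu = 60/14.53 = 4.13 minutes

4.13 minutes


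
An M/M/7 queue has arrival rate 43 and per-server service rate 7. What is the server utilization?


rho = lambda/(c*mu) = 43/(7*7) = 0.8776

0.8776


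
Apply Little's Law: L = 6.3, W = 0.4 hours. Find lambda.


lambda = L / W = 6.3 / 0.4 = 15.75 per hour

15.75 per hour


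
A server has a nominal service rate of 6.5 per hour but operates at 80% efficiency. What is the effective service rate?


Effective rate = mu * efficiency = 6.5 * 0.8 = 5.2 per hour

5.2 per hour


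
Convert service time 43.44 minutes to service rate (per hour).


mu = 60 / avg_service_time = 60 / 43.44 = 1.38 per hour

1.38 per hour


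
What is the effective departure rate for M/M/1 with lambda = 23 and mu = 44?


For a stable queue (lambda < mu), throughput = lambda = 23 per hour

23 per hour


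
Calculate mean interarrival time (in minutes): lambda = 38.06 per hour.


Mean interarrival time = 60/lambda = 60/38.06 = 1.58 minutes

1.58 minutes


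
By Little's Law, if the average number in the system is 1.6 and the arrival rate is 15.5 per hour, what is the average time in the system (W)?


W = L / lambda = 1.6 / 15.5 = 0.1032 hours

0.1032 hours


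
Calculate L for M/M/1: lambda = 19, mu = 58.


rho = 19/58; L = rho/(1-rho) = 0.49

0.49


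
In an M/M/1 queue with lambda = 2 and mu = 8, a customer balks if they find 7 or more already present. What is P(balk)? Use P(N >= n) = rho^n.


P(N >= 7) = rho^7 = (2/8)^7 = 0.0001

0.0001


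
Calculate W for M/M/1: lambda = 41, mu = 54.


W = 1/(mu - lambda) = 1/(54 - 41) = 0.0769 hours

0.0769 hours


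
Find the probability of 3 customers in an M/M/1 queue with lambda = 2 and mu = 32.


rho = 2/32; P(n) = (1-rho)*rho^n = (1-2/32)*(2/32)^3 = 0.0002

0.0002


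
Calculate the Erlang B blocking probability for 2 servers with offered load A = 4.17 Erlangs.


B(N,A) = (A^N/N!) / sum(A^k/k!, k=0..N) with N=2, A=4.17 = 0.6271

0.6271


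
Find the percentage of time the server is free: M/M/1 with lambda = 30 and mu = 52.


Idle fraction = (1 - rho) * 100 = (1 - 30/52) * 100 = 42.3%

42.3%


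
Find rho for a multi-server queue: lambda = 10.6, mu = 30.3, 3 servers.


rho = lambda / (c * mu) = 10.6 / (3 * 30.3) = 0.1166

0.1166


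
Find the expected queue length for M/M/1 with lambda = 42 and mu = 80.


rho = 42/80; Lq = rho^2/(1-rho) = 0.58

0.58


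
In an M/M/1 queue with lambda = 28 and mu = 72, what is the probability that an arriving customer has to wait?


P(wait) = rho = lambda/mu = 28/72 = 0.3889

0.3889


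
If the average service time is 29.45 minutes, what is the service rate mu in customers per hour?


mu = 60 / avg_service_time = 60 / 29.45 = 2.04 per hour

2.04 per hour


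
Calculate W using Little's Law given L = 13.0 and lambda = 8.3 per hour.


W = L / lambda = 13.0 / 8.3 = 1.5663 hours

1.5663 hours


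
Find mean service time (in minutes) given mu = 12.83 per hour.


Mean service time = 60/mu = 60/12.83 = 4.68 minutes

4.68 minutes


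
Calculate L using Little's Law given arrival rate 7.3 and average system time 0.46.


L = lambda * W = 7.3 * 0.46 = 3.36

3.36


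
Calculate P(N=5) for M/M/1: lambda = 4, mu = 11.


rho = 4/11; P(n) = (1-rho)*rho^n = (1-4/11)*(4/11)^5 = 0.004

0.004


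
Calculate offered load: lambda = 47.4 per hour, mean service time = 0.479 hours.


Offered load a = lambda * E[S] = 47.4 * 0.479 = 22.7 Erlangs

22.7 Erlangs


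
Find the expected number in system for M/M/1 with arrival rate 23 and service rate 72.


rho = 23/72; L = rho/(1-rho) = 0.47

0.47


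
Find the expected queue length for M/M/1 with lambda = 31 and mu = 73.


rho = 31/73; Lq = rho^2/(1-rho) = 0.31

0.31


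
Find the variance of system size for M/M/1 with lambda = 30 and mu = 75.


rho = 30/75; Var(N) = rho/(1-rho)^2 = 1.11

1.11


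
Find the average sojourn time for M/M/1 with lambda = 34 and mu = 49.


W = 1/(mu - lambda) = 1/(49 - 34) = 0.0667 hours

0.0667 hours


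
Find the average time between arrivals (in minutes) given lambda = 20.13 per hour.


Mean interarrival time = 60/lambda = 60/20.13 = 2.98 minutes

2.98 minutes


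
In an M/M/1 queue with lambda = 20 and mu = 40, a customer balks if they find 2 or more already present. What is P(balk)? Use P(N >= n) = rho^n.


P(N >= 2) = rho^2 = (20/40)^2 = 0.25

0.25


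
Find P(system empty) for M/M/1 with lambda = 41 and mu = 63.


P0 = 1 - rho = 1 - 41/63 = 0.3492

0.3492


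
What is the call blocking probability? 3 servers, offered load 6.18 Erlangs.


B(N,A) = (A^N/N!) / sum(A^k/k!, k=0..N) with N=3, A=6.18 = 0.5995

0.5995


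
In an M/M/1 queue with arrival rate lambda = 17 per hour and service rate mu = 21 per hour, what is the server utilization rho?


rho = lambda/mu = 17/21 = 0.8095

0.8095


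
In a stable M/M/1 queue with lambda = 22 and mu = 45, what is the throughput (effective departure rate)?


For a stable queue (lambda < mu), throughput = lambda = 22 per hour

22 per hour


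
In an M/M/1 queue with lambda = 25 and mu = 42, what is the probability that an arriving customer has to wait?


P(wait) = rho = lambda/mu = 25/42 = 0.5952

0.5952


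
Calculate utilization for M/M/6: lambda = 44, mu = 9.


rho = lambda/(c*mu) = 44/(6*9) = 0.8148

0.8148


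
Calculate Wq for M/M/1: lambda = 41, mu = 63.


rho = 41/63; Wq = rho/(mu - lambda) = 0.0296 hours

0.0296 hours


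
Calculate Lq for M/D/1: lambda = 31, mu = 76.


M/D/1: Lq = rho^2 / (2*(1-rho)) where rho = 31/76; Lq = 0.14

0.14


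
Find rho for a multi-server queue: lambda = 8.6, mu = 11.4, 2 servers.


rho = lambda / (c * mu) = 8.6 / (2 * 11.4) = 0.3772

0.3772


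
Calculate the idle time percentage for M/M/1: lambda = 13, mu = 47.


Idle fraction = (1 - rho) * 100 = (1 - 13/47) * 100 = 72.3%

72.3%


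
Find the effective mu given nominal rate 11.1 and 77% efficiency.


Effective rate = mu * efficiency = 11.1 * 0.77 = 8.55 per hour

8.55 per hour


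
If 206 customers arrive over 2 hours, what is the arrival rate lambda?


lambda = total arrivals / time = 206 / 2 = 103.0 per hour

103.0 per hour


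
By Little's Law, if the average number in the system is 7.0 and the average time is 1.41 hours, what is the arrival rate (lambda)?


lambda = L / W = 7.0 / 1.41 = 4.96 per hour

4.96 per hour


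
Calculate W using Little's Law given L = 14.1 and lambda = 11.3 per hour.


W = L / lambda = 14.1 / 11.3 = 1.2478 hours

1.2478 hours


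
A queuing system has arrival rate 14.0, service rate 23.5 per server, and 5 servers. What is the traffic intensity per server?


rho = lambda / (c * mu) = 14.0 / (5 * 23.5) = 0.1191

0.1191


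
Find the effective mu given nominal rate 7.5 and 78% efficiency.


Effective rate = mu * efficiency = 7.5 * 0.78 = 5.85 per hour

5.85 per hour


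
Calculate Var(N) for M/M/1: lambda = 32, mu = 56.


rho = 32/56; Var(N) = rho/(1-rho)^2 = 3.11

3.11


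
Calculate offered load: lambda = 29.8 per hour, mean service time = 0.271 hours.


Offered load a = lambda * E[S] = 29.8 * 0.271 = 8.08 Erlangs

8.08 Erlangs


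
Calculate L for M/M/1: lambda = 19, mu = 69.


rho = 19/69; L = rho/(1-rho) = 0.38

0.38


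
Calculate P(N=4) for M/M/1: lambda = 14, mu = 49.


rho = 14/49; P(n) = (1-rho)*rho^n = (1-14/49)*(14/49)^4 = 0.0048

0.0048


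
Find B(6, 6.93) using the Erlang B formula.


B(N,A) = (A^N/N!) / sum(A^k/k!, k=0..N) with N=6, A=6.93 = 0.3269

0.3269


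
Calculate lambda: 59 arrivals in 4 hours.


lambda = total arrivals / time = 59 / 4 = 14.75 per hour

14.75 per hour


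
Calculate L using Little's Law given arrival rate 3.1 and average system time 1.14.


L = lambda * W = 3.1 * 1.14 = 3.53

3.53


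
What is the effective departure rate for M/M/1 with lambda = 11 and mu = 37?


For a stable queue (lambda < mu), throughput = lambda = 11 per hour

11 per hour


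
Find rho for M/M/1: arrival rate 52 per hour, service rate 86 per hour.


rho = lambda/mu = 52/86 = 0.6047

0.6047


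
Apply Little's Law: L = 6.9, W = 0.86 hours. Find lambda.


lambda = L / W = 6.9 / 0.86 = 8.02 per hour

8.02 per hour


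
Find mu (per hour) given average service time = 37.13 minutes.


mu = 60 / avg_service_time = 60 / 37.13 = 1.62 per hour

1.62 per hour


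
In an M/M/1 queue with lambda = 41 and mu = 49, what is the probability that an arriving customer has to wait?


P(wait) = rho = lambda/mu = 41/49 = 0.8367

0.8367


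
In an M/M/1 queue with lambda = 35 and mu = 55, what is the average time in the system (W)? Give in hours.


W = 1/(mu - lambda) = 1/(55 - 35) = 0.05 hours

0.05 hours


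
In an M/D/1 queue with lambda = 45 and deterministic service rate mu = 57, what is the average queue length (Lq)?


M/D/1: Lq = rho^2 / (2*(1-rho)) where rho = 45/57; Lq = 1.48

1.48


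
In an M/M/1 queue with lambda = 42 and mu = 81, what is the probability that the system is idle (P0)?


P0 = 1 - rho = 1 - 42/81 = 0.4815

0.4815


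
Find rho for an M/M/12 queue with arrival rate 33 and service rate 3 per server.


rho = lambda/(c*mu) = 33/(12*3) = 0.9167

0.9167


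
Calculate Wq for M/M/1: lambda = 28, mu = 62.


rho = 28/62; Wq = rho/(mu - lambda) = 0.0133 hours

0.0133 hours


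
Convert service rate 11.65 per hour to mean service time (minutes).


Mean service time = 60/mu = 60/11.65 = 5.15 minutes

5.15 minutes


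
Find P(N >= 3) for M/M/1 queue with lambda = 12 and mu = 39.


P(N >= 3) = rho^3 = (12/39)^3 = 0.0291

0.0291


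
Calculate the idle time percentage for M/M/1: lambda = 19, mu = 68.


Idle fraction = (1 - rho) * 100 = (1 - 19/68) * 100 = 72.1%

72.1%


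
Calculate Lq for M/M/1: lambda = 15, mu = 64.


rho = 15/64; Lq = rho^2/(1-rho) = 0.07

0.07


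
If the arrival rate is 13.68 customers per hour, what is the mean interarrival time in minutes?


Mean interarrival time = 60/lambda = 60/13.68 = 4.39 minutes

4.39 minutes


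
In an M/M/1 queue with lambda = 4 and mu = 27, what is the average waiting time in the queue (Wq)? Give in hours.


rho = 4/27; Wq = rho/(mu - lambda) = 0.0064 hours

0.0064 hours


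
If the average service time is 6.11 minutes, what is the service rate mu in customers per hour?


mu = 60 / avg_service_time = 60 / 6.11 = 9.82 per hour

9.82 per hour


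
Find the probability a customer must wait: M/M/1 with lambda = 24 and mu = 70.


P(wait) = rho = lambda/mu = 24/70 = 0.3429

0.3429


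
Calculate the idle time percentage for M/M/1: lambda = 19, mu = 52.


Idle fraction = (1 - rho) * 100 = (1 - 19/52) * 100 = 63.5%

63.5%


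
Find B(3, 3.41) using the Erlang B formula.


B(N,A) = (A^N/N!) / sum(A^k/k!, k=0..N) with N=3, A=3.41 = 0.3926

0.3926


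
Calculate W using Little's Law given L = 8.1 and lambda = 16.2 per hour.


W = L / lambda = 8.1 / 16.2 = 0.5 hours

0.5 hours


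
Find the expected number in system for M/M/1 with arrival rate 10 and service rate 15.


rho = 10/15; L = rho/(1-rho) = 2.0

2.0


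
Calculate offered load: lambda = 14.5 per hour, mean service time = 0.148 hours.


Offered load a = lambda * E[S] = 14.5 * 0.148 = 2.15 Erlangs

2.15 Erlangs


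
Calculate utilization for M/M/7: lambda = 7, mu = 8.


rho = lambda/(c*mu) = 7/(7*8) = 0.125

0.125


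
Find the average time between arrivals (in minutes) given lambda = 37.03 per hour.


Mean interarrival time = 60/lambda = 60/37.03 = 1.62 minutes

1.62 minutes


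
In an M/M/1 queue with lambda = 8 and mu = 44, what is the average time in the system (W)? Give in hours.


W = 1/(mu - lambda) = 1/(44 - 8) = 0.0278 hours

0.0278 hours


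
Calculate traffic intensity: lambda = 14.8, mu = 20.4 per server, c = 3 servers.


rho = lambda / (c * mu) = 14.8 / (3 * 20.4) = 0.2418

0.2418


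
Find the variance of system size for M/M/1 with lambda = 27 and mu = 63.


rho = 27/63; Var(N) = rho/(1-rho)^2 = 1.31

1.31


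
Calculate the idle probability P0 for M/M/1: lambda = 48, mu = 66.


P0 = 1 - rho = 1 - 48/66 = 0.2727

0.2727


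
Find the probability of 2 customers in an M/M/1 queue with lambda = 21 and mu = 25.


rho = 21/25; P(n) = (1-rho)*rho^n = (1-21/25)*(21/25)^2 = 0.1129

0.1129


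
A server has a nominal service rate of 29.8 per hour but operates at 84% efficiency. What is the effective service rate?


Effective rate = mu * efficiency = 29.8 * 0.84 = 25.03 per hour

25.03 per hour


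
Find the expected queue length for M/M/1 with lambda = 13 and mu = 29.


rho = 13/29; Lq = rho^2/(1-rho) = 0.36

0.36


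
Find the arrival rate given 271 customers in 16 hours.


lambda = total arrivals / time = 271 / 16 = 16.94 per hour

16.94 per hour


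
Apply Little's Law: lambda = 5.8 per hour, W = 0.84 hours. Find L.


L = lambda * W = 5.8 * 0.84 = 4.87

4.87


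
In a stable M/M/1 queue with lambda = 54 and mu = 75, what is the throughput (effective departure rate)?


For a stable queue (lambda < mu), throughput = lambda = 54 per hour

54 per hour


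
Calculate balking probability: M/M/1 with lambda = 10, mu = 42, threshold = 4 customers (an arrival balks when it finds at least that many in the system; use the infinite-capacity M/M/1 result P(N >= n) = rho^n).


P(N >= 4) = rho^4 = (10/42)^4 = 0.0032

0.0032


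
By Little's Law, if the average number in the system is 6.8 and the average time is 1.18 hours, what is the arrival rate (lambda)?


lambda = L / W = 6.8 / 1.18 = 5.76 per hour

5.76 per hour


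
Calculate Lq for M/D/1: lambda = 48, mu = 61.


M/D/1: Lq = rho^2 / (2*(1-rho)) where rho = 48/61; Lq = 1.45

1.45


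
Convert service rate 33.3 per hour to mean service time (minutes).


Mean service time = 60/mu = 60/33.3 = 1.8 minutes

1.8 minutes


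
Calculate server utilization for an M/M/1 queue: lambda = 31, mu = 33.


rho = lambda/mu = 31/33 = 0.9394

0.9394


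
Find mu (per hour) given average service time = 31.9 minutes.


mu = 60 / avg_service_time = 60 / 31.9 = 1.88 per hour

1.88 per hour


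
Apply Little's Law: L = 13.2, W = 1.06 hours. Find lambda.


lambda = L / W = 13.2 / 1.06 = 12.45 per hour

12.45 per hour


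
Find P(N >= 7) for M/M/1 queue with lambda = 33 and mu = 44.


P(N >= 7) = rho^7 = (33/44)^7 = 0.1335

0.1335


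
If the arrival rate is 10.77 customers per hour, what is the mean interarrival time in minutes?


Mean interarrival time = 60/lambda = 60/10.77 = 5.57 minutes

5.57 minutes


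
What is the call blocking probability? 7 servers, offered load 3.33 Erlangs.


B(N,A) = (A^N/N!) / sum(A^k/k!, k=0..N) with N=7, A=3.33 = 0.0329

0.0329


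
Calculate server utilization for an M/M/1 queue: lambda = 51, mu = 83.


rho = lambda/mu = 51/83 = 0.6145

0.6145


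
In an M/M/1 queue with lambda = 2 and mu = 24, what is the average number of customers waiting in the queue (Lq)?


rho = 2/24; Lq = rho^2/(1-rho) = 0.01

0.01


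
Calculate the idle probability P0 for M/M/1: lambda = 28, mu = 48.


P0 = 1 - rho = 1 - 28/48 = 0.4167

0.4167


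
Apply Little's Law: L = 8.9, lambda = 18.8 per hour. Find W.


W = L / lambda = 8.9 / 18.8 = 0.4734 hours

0.4734 hours


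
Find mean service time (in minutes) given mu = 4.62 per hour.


Mean service time = 60/mu = 60/4.62 = 12.99 minutes

12.99 minutes


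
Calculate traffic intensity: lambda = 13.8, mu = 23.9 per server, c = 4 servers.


rho = lambda / (c * mu) = 13.8 / (4 * 23.9) = 0.1444

0.1444


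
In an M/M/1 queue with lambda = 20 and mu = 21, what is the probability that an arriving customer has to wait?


P(wait) = rho = lambda/mu = 20/21 = 0.9524

0.9524


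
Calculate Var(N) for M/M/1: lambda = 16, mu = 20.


rho = 16/20; Var(N) = rho/(1-rho)^2 = 20.0

20.0


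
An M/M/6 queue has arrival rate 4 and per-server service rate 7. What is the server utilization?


rho = lambda/(c*mu) = 4/(6*7) = 0.0952

0.0952


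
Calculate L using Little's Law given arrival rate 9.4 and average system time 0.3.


L = lambda * W = 9.4 * 0.3 = 2.82

2.82


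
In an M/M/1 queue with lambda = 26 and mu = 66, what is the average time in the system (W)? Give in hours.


W = 1/(mu - lambda) = 1/(66 - 26) = 0.025 hours

0.025 hours


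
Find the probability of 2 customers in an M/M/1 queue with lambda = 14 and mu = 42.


rho = 14/42; P(n) = (1-rho)*rho^n = (1-14/42)*(14/42)^2 = 0.0741

0.0741


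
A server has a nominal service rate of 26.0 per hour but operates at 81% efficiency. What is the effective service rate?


Effective rate = mu * efficiency = 26.0 * 0.81 = 21.06 per hour

21.06 per hour


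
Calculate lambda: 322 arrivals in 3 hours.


lambda = total arrivals / time = 322 / 3 = 107.33 per hour

107.33 per hour


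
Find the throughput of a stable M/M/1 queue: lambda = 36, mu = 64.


For a stable queue (lambda < mu), throughput = lambda = 36 per hour

36 per hour


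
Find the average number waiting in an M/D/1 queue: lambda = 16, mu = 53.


M/D/1: Lq = rho^2 / (2*(1-rho)) where rho = 16/53; Lq = 0.07

0.07


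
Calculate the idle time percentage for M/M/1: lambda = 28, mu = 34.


Idle fraction = (1 - rho) * 100 = (1 - 28/34) * 100 = 17.6%

17.6%


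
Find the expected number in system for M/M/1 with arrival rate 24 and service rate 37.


rho = 24/37; L = rho/(1-rho) = 1.85

1.85


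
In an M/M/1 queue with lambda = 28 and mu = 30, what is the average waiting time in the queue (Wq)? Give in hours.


rho = 28/30; Wq = rho/(mu - lambda) = 0.4667 hours

0.4667 hours


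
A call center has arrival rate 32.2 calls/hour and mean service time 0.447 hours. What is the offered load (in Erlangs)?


Offered load a = lambda * E[S] = 32.2 * 0.447 = 14.39 Erlangs

14.39 Erlangs


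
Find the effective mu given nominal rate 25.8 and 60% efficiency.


Effective rate = mu * efficiency = 25.8 * 0.6 = 15.48 per hour

15.48 per hour


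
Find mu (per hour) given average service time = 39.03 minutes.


mu = 60 / avg_service_time = 60 / 39.03 = 1.54 per hour

1.54 per hour


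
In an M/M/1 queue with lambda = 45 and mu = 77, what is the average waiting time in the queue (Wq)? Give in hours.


rho = 45/77; Wq = rho/(mu - lambda) = 0.0183 hours

0.0183 hours


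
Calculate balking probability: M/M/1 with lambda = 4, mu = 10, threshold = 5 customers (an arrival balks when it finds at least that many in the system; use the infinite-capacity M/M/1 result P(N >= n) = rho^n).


P(N >= 5) = rho^5 = (4/10)^5 = 0.0102

0.0102


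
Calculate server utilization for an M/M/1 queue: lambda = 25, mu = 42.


rho = lambda/mu = 25/42 = 0.5952

0.5952


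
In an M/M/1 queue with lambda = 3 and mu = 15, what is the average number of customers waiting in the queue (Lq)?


rho = 3/15; Lq = rho^2/(1-rho) = 0.05

0.05


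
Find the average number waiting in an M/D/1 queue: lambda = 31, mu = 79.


M/D/1: Lq = rho^2 / (2*(1-rho)) where rho = 31/79; Lq = 0.13

0.13


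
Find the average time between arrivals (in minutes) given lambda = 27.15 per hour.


Mean interarrival time = 60/lambda = 60/27.15 = 2.21 minutes

2.21 minutes


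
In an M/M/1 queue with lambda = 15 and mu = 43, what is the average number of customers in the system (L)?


rho = 15/43; L = rho/(1-rho) = 0.54

0.54


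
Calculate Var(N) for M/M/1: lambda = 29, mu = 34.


rho = 29/34; Var(N) = rho/(1-rho)^2 = 39.44

39.44


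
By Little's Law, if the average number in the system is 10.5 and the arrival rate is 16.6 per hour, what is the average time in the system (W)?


W = L / lambda = 10.5 / 16.6 = 0.6325 hours

0.6325 hours


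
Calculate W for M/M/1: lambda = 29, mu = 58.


W = 1/(mu - lambda) = 1/(58 - 29) = 0.0345 hours

0.0345 hours


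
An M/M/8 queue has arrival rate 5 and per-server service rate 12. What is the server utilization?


rho = lambda/(c*mu) = 5/(8*12) = 0.0521

0.0521


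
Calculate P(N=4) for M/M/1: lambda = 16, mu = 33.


rho = 16/33; P(n) = (1-rho)*rho^n = (1-16/33)*(16/33)^4 = 0.0285

0.0285


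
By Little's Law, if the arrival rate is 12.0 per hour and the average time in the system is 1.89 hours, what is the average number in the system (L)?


L = lambda * W = 12.0 * 1.89 = 22.68

22.68


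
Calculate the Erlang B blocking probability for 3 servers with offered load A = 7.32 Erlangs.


B(N,A) = (A^N/N!) / sum(A^k/k!, k=0..N) with N=3, A=7.32 = 0.6506

0.6506


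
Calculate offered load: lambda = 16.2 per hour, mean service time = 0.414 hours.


Offered load a = lambda * E[S] = 16.2 * 0.414 = 6.71 Erlangs

6.71 Erlangs


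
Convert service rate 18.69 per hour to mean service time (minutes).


Mean service time = 60/mu = 60/18.69 = 3.21 minutes

3.21 minutes


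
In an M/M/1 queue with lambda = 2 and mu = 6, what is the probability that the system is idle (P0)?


P0 = 1 - rho = 1 - 2/6 = 0.6667

0.6667


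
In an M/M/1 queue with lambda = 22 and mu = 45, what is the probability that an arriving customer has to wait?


P(wait) = rho = lambda/mu = 22/45 = 0.4889

0.4889


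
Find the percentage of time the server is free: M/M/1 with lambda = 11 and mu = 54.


Idle fraction = (1 - rho) * 100 = (1 - 11/54) * 100 = 79.6%

79.6%


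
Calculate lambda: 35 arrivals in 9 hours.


lambda = total arrivals / time = 35 / 9 = 3.89 per hour

3.89 per hour


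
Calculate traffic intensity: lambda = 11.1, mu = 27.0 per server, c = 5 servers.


rho = lambda / (c * mu) = 11.1 / (5 * 27.0) = 0.0822

0.0822


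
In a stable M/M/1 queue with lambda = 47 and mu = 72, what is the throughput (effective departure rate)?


For a stable queue (lambda < mu), throughput = lambda = 47 per hour

47 per hour


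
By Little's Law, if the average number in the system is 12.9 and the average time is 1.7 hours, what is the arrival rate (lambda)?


lambda = L / W = 12.9 / 1.7 = 7.59 per hour

7.59 per hour


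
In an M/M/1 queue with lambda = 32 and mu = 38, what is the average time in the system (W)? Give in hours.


W = 1/(mu - lambda) = 1/(38 - 32) = 0.1667 hours

0.1667 hours


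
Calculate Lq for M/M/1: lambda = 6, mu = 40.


rho = 6/40; Lq = rho^2/(1-rho) = 0.03

0.03


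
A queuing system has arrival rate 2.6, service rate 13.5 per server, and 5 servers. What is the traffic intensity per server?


rho = lambda / (c * mu) = 2.6 / (5 * 13.5) = 0.0385

0.0385


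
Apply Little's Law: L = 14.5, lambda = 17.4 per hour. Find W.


W = L / lambda = 14.5 / 17.4 = 0.8333 hours

0.8333 hours


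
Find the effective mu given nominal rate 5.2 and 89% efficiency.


Effective rate = mu * efficiency = 5.2 * 0.89 = 4.63 per hour

4.63 per hour


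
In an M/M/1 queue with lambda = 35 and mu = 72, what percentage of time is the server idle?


Idle fraction = (1 - rho) * 100 = (1 - 35/72) * 100 = 51.4%

51.4%


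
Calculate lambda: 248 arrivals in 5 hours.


lambda = total arrivals / time = 248 / 5 = 49.6 per hour

49.6 per hour


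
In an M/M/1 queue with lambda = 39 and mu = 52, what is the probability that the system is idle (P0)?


P0 = 1 - rho = 1 - 39/52 = 0.25

0.25


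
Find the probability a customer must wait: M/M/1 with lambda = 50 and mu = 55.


P(wait) = rho = lambda/mu = 50/55 = 0.9091

0.9091


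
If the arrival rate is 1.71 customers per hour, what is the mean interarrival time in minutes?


Mean interarrival time = 60/lambda = 60/1.71 = 35.09 minutes

35.09 minutes


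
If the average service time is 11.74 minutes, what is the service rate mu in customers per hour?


mu = 60 / avg_service_time = 60 / 11.74 = 5.11 per hour

5.11 per hour


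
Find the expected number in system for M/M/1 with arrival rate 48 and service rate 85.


rho = 48/85; L = rho/(1-rho) = 1.3

1.3


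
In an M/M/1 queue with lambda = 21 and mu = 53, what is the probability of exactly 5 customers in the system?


rho = 21/53; P(n) = (1-rho)*rho^n = (1-21/53)*(21/53)^5 = 0.0059

0.0059


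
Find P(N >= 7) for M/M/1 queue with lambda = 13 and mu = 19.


P(N >= 7) = rho^7 = (13/19)^7 = 0.0702

0.0702


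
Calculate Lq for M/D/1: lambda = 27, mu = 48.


M/D/1: Lq = rho^2 / (2*(1-rho)) where rho = 27/48; Lq = 0.36

0.36


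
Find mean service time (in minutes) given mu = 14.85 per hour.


Mean service time = 60/mu = 60/14.85 = 4.04 minutes

4.04 minutes


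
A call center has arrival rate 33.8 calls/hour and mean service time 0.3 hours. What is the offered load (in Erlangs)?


Offered load a = lambda * E[S] = 33.8 * 0.3 = 10.14 Erlangs

10.14 Erlangs


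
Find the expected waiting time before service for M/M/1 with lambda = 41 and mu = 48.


rho = 41/48; Wq = rho/(mu - lambda) = 0.122 hours

0.122 hours


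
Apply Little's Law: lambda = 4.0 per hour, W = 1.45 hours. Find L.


L = lambda * W = 4.0 * 1.45 = 5.8

5.8


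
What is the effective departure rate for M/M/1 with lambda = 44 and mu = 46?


For a stable queue (lambda < mu), throughput = lambda = 44 per hour

44 per hour


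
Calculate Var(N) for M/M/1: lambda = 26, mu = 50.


rho = 26/50; Var(N) = rho/(1-rho)^2 = 2.26

2.26


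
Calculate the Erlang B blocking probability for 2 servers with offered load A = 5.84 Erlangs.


B(N,A) = (A^N/N!) / sum(A^k/k!, k=0..N) with N=2, A=5.84 = 0.7137

0.7137


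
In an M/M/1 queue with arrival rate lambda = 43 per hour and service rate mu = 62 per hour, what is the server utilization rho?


rho = lambda/mu = 43/62 = 0.6935

0.6935


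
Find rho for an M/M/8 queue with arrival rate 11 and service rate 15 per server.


rho = lambda/(c*mu) = 11/(8*15) = 0.0917

0.0917


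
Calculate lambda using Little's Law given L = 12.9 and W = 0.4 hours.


lambda = L / W = 12.9 / 0.4 = 32.25 per hour

32.25 per hour


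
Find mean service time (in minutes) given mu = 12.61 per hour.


Mean service time = 60/mu = 60/12.61 = 4.76 minutes

4.76 minutes


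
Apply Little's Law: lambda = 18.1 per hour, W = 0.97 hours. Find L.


L = lambda * W = 18.1 * 0.97 = 17.56

17.56


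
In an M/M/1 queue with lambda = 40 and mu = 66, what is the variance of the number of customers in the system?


rho = 40/66; Var(N) = rho/(1-rho)^2 = 3.91

3.91


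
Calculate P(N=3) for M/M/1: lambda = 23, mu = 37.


rho = 23/37; P(n) = (1-rho)*rho^n = (1-23/37)*(23/37)^3 = 0.0909

0.0909


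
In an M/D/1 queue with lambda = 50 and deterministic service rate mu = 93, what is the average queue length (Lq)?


M/D/1: Lq = rho^2 / (2*(1-rho)) where rho = 50/93; Lq = 0.31

0.31


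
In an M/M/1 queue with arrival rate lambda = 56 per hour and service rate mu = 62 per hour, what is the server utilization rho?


rho = lambda/mu = 56/62 = 0.9032

0.9032


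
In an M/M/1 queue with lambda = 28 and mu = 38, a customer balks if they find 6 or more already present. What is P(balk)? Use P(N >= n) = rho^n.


P(N >= 6) = rho^6 = (28/38)^6 = 0.16

0.16


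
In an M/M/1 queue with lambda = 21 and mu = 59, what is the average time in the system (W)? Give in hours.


W = 1/(mu - lambda) = 1/(59 - 21) = 0.0263 hours

0.0263 hours


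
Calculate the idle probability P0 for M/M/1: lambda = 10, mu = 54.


P0 = 1 - rho = 1 - 10/54 = 0.8148

0.8148


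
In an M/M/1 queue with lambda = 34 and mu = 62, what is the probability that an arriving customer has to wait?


P(wait) = rho = lambda/mu = 34/62 = 0.5484

0.5484


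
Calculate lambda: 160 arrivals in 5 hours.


lambda = total arrivals / time = 160 / 5 = 32.0 per hour

32.0 per hour


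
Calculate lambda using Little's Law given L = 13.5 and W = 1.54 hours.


lambda = L / W = 13.5 / 1.54 = 8.77 per hour

8.77 per hour


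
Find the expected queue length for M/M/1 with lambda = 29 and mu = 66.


rho = 29/66; Lq = rho^2/(1-rho) = 0.34

0.34


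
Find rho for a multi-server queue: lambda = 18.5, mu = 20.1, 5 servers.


rho = lambda / (c * mu) = 18.5 / (5 * 20.1) = 0.1841

0.1841


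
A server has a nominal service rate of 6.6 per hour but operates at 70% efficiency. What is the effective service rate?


Effective rate = mu * efficiency = 6.6 * 0.7 = 4.62 per hour

4.62 per hour


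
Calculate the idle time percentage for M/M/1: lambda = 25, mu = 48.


Idle fraction = (1 - rho) * 100 = (1 - 25/48) * 100 = 47.9%

47.9%


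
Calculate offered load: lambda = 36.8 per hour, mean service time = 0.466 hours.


Offered load a = lambda * E[S] = 36.8 * 0.466 = 17.15 Erlangs

17.15 Erlangs


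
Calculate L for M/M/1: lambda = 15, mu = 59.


rho = 15/59; L = rho/(1-rho) = 0.34

0.34


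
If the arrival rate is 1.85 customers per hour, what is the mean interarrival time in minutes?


Mean interarrival time = 60/lambda = 60/1.85 = 32.43 minutes

32.43 minutes


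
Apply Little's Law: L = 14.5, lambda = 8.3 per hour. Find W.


W = L / lambda = 14.5 / 8.3 = 1.747 hours

1.747 hours


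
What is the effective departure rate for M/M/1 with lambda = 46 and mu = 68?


For a stable queue (lambda < mu), throughput = lambda = 46 per hour

46 per hour


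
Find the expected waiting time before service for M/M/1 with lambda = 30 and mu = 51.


rho = 30/51; Wq = rho/(mu - lambda) = 0.028 hours

0.028 hours


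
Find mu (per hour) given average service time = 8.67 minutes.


mu = 60 / avg_service_time = 60 / 8.67 = 6.92 per hour

6.92 per hour


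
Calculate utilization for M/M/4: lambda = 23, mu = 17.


rho = lambda/(c*mu) = 23/(4*17) = 0.3382

0.3382


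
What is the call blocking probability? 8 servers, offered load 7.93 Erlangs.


B(N,A) = (A^N/N!) / sum(A^k/k!, k=0..N) with N=8, A=7.93 = 0.2317

0.2317


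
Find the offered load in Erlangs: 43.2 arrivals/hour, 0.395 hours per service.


Offered load a = lambda * E[S] = 43.2 * 0.395 = 17.06 Erlangs

17.06 Erlangs


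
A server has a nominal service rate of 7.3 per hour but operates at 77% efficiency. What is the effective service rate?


Effective rate = mu * efficiency = 7.3 * 0.77 = 5.62 per hour

5.62 per hour


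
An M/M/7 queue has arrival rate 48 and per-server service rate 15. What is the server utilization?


rho = lambda/(c*mu) = 48/(7*15) = 0.4571

0.4571


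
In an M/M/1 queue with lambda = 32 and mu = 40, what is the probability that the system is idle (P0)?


P0 = 1 - rho = 1 - 32/40 = 0.2

0.2


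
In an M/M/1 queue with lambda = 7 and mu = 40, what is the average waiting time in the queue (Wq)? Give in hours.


rho = 7/40; Wq = rho/(mu - lambda) = 0.0053 hours

0.0053 hours


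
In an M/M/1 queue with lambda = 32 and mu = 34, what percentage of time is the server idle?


Idle fraction = (1 - rho) * 100 = (1 - 32/34) * 100 = 5.9%

5.9%


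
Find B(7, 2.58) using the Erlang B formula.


B(N,A) = (A^N/N!) / sum(A^k/k!, k=0..N) with N=7, A=2.58 = 0.0115

0.0115


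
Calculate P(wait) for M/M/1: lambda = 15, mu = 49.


P(wait) = rho = lambda/mu = 15/49 = 0.3061

0.3061


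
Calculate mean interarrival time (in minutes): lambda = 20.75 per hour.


Mean interarrival time = 60/lambda = 60/20.75 = 2.89 minutes

2.89 minutes


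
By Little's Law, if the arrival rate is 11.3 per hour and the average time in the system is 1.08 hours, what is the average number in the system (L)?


L = lambda * W = 11.3 * 1.08 = 12.2

12.2


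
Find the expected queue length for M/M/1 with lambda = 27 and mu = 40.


rho = 27/40; Lq = rho^2/(1-rho) = 1.4

1.4


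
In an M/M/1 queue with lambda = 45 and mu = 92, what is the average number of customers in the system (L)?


rho = 45/92; L = rho/(1-rho) = 0.96

0.96


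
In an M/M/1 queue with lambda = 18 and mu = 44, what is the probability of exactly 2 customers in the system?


rho = 18/44; P(n) = (1-rho)*rho^n = (1-18/44)*(18/44)^2 = 0.0989

0.0989


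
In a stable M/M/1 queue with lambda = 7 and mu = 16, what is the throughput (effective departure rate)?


For a stable queue (lambda < mu), throughput = lambda = 7 per hour

7 per hour


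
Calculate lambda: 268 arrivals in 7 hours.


lambda = total arrivals / time = 268 / 7 = 38.29 per hour

38.29 per hour


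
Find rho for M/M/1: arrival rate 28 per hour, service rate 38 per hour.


rho = lambda/mu = 28/38 = 0.7368

0.7368


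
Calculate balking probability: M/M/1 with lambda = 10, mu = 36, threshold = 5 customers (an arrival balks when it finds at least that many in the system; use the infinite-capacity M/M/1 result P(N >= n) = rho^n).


P(N >= 5) = rho^5 = (10/36)^5 = 0.0017

0.0017


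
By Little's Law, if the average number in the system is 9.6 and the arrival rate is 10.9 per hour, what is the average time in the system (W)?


W = L / lambda = 9.6 / 10.9 = 0.8807 hours

0.8807 hours


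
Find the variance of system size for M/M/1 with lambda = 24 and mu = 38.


rho = 24/38; Var(N) = rho/(1-rho)^2 = 4.65

4.65


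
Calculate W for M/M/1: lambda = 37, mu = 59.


W = 1/(mu - lambda) = 1/(59 - 37) = 0.0455 hours

0.0455 hours


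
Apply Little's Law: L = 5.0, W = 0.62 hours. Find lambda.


lambda = L / W = 5.0 / 0.62 = 8.06 per hour

8.06 per hour


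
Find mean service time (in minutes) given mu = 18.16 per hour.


Mean service time = 60/mu = 60/18.16 = 3.3 minutes

3.3 minutes


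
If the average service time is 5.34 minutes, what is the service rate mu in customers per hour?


mu = 60 / avg_service_time = 60 / 5.34 = 11.24 per hour

11.24 per hour


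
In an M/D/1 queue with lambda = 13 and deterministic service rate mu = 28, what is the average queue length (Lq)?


M/D/1: Lq = rho^2 / (2*(1-rho)) where rho = 13/28; Lq = 0.2

0.2


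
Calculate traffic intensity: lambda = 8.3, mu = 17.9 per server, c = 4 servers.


rho = lambda / (c * mu) = 8.3 / (4 * 17.9) = 0.1159

0.1159


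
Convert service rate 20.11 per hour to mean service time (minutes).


Mean service time = 60/mu = 60/20.11 = 2.98 minutes

2.98 minutes


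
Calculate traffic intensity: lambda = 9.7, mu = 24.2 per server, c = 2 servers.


rho = lambda / (c * mu) = 9.7 / (2 * 24.2) = 0.2004

0.2004


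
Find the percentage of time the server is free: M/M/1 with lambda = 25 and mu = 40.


Idle fraction = (1 - rho) * 100 = (1 - 25/40) * 100 = 37.5%

37.5%


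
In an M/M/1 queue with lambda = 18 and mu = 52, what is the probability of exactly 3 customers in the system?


rho = 18/52; P(n) = (1-rho)*rho^n = (1-18/52)*(18/52)^3 = 0.0271

0.0271


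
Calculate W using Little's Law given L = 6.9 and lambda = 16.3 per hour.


W = L / lambda = 6.9 / 16.3 = 0.4233 hours

0.4233 hours


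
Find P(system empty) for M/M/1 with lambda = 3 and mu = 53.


P0 = 1 - rho = 1 - 3/53 = 0.9434

0.9434


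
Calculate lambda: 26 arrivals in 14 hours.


lambda = total arrivals / time = 26 / 14 = 1.86 per hour

1.86 per hour


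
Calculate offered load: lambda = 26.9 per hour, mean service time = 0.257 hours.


Offered load a = lambda * E[S] = 26.9 * 0.257 = 6.91 Erlangs

6.91 Erlangs


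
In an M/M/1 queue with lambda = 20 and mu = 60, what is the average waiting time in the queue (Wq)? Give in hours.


rho = 20/60; Wq = rho/(mu - lambda) = 0.0083 hours

0.0083 hours


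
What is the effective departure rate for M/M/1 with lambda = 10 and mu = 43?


For a stable queue (lambda < mu), throughput = lambda = 10 per hour

10 per hour


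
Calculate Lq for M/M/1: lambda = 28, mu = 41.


rho = 28/41; Lq = rho^2/(1-rho) = 1.47

1.47


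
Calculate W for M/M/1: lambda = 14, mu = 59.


W = 1/(mu - lambda) = 1/(59 - 14) = 0.0222 hours

0.0222 hours


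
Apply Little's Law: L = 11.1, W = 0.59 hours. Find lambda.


lambda = L / W = 11.1 / 0.59 = 18.81 per hour

18.81 per hour


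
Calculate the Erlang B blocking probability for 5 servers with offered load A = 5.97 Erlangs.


B(N,A) = (A^N/N!) / sum(A^k/k!, k=0..N) with N=5, A=5.97 = 0.3583

0.3583


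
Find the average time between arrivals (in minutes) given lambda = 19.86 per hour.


Mean interarrival time = 60/lambda = 60/19.86 = 3.02 minutes

3.02 minutes


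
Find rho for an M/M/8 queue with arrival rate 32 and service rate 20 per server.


rho = lambda/(c*mu) = 32/(8*20) = 0.2

0.2


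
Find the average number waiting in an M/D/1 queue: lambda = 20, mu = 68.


M/D/1: Lq = rho^2 / (2*(1-rho)) where rho = 20/68; Lq = 0.06

0.06


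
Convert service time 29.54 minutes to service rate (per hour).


mu = 60 / avg_service_time = 60 / 29.54 = 2.03 per hour

2.03 per hour


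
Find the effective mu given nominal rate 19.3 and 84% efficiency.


Effective rate = mu * efficiency = 19.3 * 0.84 = 16.21 per hour

16.21 per hour


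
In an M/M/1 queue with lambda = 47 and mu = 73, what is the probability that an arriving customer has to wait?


P(wait) = rho = lambda/mu = 47/73 = 0.6438

0.6438


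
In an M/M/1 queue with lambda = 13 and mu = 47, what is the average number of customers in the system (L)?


rho = 13/47; L = rho/(1-rho) = 0.38

0.38


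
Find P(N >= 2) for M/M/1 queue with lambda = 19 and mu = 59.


P(N >= 2) = rho^2 = (19/59)^2 = 0.1037

0.1037


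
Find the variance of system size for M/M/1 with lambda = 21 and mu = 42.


rho = 21/42; Var(N) = rho/(1-rho)^2 = 2.0

2.0


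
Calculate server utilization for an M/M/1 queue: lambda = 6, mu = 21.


rho = lambda/mu = 6/21 = 0.2857

0.2857


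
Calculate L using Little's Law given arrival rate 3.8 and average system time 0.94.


L = lambda * W = 3.8 * 0.94 = 3.57

3.57


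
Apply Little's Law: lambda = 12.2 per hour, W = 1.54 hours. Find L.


L = lambda * W = 12.2 * 1.54 = 18.79

18.79


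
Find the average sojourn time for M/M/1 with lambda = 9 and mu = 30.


W = 1/(mu - lambda) = 1/(30 - 9) = 0.0476 hours

0.0476 hours


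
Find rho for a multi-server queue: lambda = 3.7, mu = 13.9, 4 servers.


rho = lambda / (c * mu) = 3.7 / (4 * 13.9) = 0.0665

0.0665


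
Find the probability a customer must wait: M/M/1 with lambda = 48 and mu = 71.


P(wait) = rho = lambda/mu = 48/71 = 0.6761

0.6761


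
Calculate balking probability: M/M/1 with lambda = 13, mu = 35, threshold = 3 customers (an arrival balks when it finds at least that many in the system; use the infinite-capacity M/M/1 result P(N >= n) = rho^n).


P(N >= 3) = rho^3 = (13/35)^3 = 0.0512

0.0512


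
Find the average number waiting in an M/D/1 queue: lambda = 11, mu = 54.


M/D/1: Lq = rho^2 / (2*(1-rho)) where rho = 11/54; Lq = 0.03

0.03
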